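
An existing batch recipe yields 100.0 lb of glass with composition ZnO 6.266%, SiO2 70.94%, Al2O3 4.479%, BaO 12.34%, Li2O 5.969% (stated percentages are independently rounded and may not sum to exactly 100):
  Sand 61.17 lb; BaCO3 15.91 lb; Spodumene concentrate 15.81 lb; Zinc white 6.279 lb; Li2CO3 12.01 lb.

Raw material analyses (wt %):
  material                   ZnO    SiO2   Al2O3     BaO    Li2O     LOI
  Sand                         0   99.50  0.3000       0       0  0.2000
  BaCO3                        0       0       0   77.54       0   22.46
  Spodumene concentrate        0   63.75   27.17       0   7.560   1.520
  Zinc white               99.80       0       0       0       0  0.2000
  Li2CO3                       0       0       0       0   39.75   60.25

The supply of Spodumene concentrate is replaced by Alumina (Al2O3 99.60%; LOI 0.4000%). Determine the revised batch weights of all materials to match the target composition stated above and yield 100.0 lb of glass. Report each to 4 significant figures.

Values along the way are shown rounded to 4 significant figures as written — the working math maintains full precision all the way through. Every reported number undergoes a single rounding. The derived quantities, which include glass mass, the totals, five oxide percentages, yield, LOI, are rebuilt at full float precision, exactly as shown in problem or answer, starting from the weights for 100.0 lb of glass.
Target oxide masses per 100.0 lb glass:
  ZnO: 6.266% × 100.0 = 6.266 lb
  SiO2: 70.94% × 100.0 = 70.94 lb
  Al2O3: 4.479% × 100.0 = 4.479 lb
  BaO: 12.34% × 100.0 = 12.34 lb
  Li2O: 5.969% × 100.0 = 5.969 lb
Verifying the oxide balance working from each reported weight, on the stated basis (delivered sums recover each target given rounding of the digits):
  ZnO: 6.279·0.9980 = 6.266 lb (target 6.266 lb)
  SiO2: 71.30·0.9950 = 70.94 lb (target 70.94 lb)
  Al2O3: 71.30·0.003000 + 4.282·0.9960 = 4.479 lb (target 4.479 lb)
  BaO: 15.91·0.7754 = 12.34 lb (target 12.34 lb)
  Li2O: 15.02·0.3975 = 5.970 lb (target 5.969 lb)
Mass balance on the glass: batch Σ − ignition loss = 100.0 lb (oxide target masses add up to 99.99 lb; the stated basis being 100.0 lb — differing by rounding only).
Adding the batch up: Σ batch = 112.8 lb; loss to ignition Σ batch·LOI = 12.80 lb; yield, glass over the total, = 88.66%.

Revised batch per 100.0 lb glass:
  Sand: 71.30 lb
  BaCO3: 15.91 lb
  Alumina: 4.282 lb
  Zinc white: 6.279 lb
  Li2CO3: 15.02 lb
Total batch = 112.8 lb; LOI loss = 12.80 lb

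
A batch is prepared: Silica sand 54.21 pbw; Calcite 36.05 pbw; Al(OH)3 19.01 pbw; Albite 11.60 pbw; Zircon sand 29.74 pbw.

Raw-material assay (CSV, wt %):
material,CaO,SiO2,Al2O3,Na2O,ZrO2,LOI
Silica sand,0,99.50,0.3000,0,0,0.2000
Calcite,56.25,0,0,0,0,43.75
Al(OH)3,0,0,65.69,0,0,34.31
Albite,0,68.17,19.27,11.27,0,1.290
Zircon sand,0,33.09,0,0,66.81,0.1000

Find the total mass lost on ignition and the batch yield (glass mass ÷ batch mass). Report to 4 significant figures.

LOI loss = 22.58 pbw; glass = 128.0 pbw; yield = 85.01%

Each numeric step maintains full float precision in every operation. In-progress results are shown, rounded to four significant digits, between the steps — every reported number is rounded once only. The derived quantities (the yield, the five compositions, totals, ignition loss, net glass mass) are rebuilt at full float precision from the batch weights per 128.0 pbw of glass exactly as shown in the problem or the answer.
Material-by-material LOI:
  Silica sand: 54.21 × 0.002000 = 0.1084 pbw
  Calcite: 36.05 × 0.4375 = 15.77 pbw
  Al(OH)3: 19.01 × 0.3431 = 6.522 pbw
  Albite: 11.60 × 0.01290 = 0.1496 pbw
  Zircon sand: 29.74 × 0.001000 = 0.02974 pbw
Total LOI = 22.58 pbw
Glass = batch − LOI = 150.6 − 22.58 = 128.0 pbw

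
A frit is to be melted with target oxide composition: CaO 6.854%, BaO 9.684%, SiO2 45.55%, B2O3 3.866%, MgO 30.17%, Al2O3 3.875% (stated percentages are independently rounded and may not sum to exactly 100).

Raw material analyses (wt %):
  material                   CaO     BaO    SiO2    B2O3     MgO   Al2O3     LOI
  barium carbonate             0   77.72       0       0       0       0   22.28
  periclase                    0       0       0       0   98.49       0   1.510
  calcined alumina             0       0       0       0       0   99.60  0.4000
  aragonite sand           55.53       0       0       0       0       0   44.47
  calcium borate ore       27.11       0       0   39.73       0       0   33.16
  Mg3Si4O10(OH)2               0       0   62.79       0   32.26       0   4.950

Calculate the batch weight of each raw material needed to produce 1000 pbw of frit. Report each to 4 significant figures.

The working math keeps full precision from start to finish. Mid-chain values appear rounded to 4 significant figures in the printout; every reported result takes exactly one rounding — derived quantities (the six compositions, yield, ignition loss, net glass mass, totals) are rebuilt in full float precision from the batch weights for 1000 pbw of glass as they appear in either problem or answer.
Target oxide masses per 1000 pbw frit:
  CaO: 6.854% × 1000 = 68.54 pbw
  BaO: 9.684% × 1000 = 96.84 pbw
  SiO2: 45.55% × 1000 = 455.5 pbw
  B2O3: 3.866% × 1000 = 38.66 pbw
  MgO: 30.17% × 1000 = 301.7 pbw
  Al2O3: 3.875% × 1000 = 38.75 pbw
Verifying the oxide balance applying the batch weights above, under the basis named above (each sum matches its target mass once rounding is allowed for):
  CaO: 75.92·0.5553 + 97.31·0.2711 = 68.54 pbw (target 68.54 pbw)
  BaO: 124.6·0.7772 = 96.84 pbw (target 96.84 pbw)
  SiO2: 725.4·0.6279 = 455.5 pbw (target 455.5 pbw)
  B2O3: 97.31·0.3973 = 38.66 pbw (target 38.66 pbw)
  MgO: 68.71·0.9849 + 725.4·0.3226 = 301.7 pbw (target 301.7 pbw)
  Al2O3: 38.91·0.9960 = 38.75 pbw (target 38.75 pbw)
Mass balance on the glass: total batch − LOI = 1000 pbw (the Σ of target masses is 1000 pbw; versus the stated basis of 1000 pbw — differing by rounding only).
Adding the batch up: Σ batch = 1131 pbw; loss to ignition Σ batch·LOI = 130.9 pbw; as yield: glass ÷ batch → 88.43%.

Batch per 1000 pbw frit:
  barium carbonate: 124.6 pbw
  periclase: 68.71 pbw
  calcined alumina: 38.91 pbw
  aragonite sand: 75.92 pbw
  calcium borate ore: 97.31 pbw
  Mg3Si4O10(OH)2: 725.4 pbw
Total batch = 1131 pbw; LOI loss = 130.9 pbw; yield = 88.43%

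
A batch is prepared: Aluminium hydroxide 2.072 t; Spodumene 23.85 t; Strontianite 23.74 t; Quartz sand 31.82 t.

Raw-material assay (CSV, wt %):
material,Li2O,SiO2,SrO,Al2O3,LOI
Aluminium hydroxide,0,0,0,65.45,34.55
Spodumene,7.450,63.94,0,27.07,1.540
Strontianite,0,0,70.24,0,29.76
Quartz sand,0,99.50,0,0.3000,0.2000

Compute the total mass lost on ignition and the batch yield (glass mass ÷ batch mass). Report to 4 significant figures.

LOI loss = 8.212 t; glass = 73.27 t; yield = 89.92%

Intermediates are shown with 4-significant-digit rounding in the working — the whole derivation maintains full precision at each step. Each reported result takes just one rounding. Derived quantities are re-derived in exact precision (net glass mass, the yield, LOI, totals, four oxide percentages) from the weighed amounts per 73.27 t of glass, exactly as shown in the problem or the answer.
Loss on ignition, line by line:
  Aluminium hydroxide: 2.072 × 0.3455 = 0.7159 t
  Spodumene: 23.85 × 0.01540 = 0.3673 t
  Strontianite: 23.74 × 0.2976 = 7.065 t
  Quartz sand: 31.82 × 0.002000 = 0.06364 t
Total LOI = 8.212 t
Glass = batch − LOI = 81.48 − 8.212 = 73.27 t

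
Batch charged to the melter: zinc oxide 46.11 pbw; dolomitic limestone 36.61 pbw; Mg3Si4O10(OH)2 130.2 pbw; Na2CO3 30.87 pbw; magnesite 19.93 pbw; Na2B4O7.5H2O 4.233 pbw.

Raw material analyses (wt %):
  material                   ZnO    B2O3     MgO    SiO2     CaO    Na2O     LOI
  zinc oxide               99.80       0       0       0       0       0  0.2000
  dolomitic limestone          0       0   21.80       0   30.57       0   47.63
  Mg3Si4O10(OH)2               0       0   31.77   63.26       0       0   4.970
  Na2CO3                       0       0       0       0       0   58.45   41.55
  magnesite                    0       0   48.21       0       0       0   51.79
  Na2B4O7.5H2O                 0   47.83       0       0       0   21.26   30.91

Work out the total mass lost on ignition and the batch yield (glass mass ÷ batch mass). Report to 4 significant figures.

Values along the way are rounded off to 4 significant digits when displayed; all internal work maintains full float precision throughout — exactly one rounding goes into every reported value — the derived quantities are carried using the weight values at 219.5 pbw of glass in full precision (LOI, yield, net glass mass, totals, the six compositions) as given in the question or the answer.
Per-material ignition loss:
  zinc oxide: 46.11 × 0.002000 = 0.09222 pbw
  dolomitic limestone: 36.61 × 0.4763 = 17.44 pbw
  Mg3Si4O10(OH)2: 130.2 × 0.04970 = 6.471 pbw
  Na2CO3: 30.87 × 0.4155 = 12.83 pbw
  magnesite: 19.93 × 0.5179 = 10.32 pbw
  Na2B4O7.5H2O: 4.233 × 0.3091 = 1.308 pbw
Total LOI = 48.46 pbw
Glass = batch − LOI = 268.0 − 48.46 = 219.5 pbw

LOI loss = 48.46 pbw; glass = 219.5 pbw; yield = 81.92%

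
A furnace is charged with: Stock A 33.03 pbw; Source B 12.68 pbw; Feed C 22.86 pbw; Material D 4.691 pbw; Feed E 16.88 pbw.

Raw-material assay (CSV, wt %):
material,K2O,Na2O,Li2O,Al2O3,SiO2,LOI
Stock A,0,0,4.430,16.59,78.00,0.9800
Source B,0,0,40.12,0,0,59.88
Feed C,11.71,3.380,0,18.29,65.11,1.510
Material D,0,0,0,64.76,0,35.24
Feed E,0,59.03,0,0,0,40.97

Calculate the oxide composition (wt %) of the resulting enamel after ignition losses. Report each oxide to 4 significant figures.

All internal work carries exact precision in every operation — intermediates are shown rounded off to 4 significant digits across the worked steps — each reported number receives exactly one rounding — derived quantities (the five compositions, net glass mass, the totals, LOI, the yield) are recomputed from the weighed amounts for 73.31 pbw of glass at full float precision exactly as shown in the question or the answer.
Mass of each oxide from the mix:
  K2O: 22.86·0.1171 = 2.677 pbw
  Na2O: 22.86·0.03380 + 16.88·0.5903 = 10.74 pbw
  Li2O: 33.03·0.04430 + 12.68·0.4012 = 6.550 pbw
  Al2O3: 33.03·0.1659 + 22.86·0.1829 + 4.691·0.6476 = 12.70 pbw
  SiO2: 33.03·0.7800 + 22.86·0.6511 = 40.65 pbw
LOI: 33.03·0.009800 + 12.68·0.5988 + 22.86·0.01510 + 4.691·0.3524 + 16.88·0.4097 = 16.83 pbw
Glass mass = batch − LOI = 90.14 − 16.83 = 73.31 pbw (= the summed oxide contributions)
wt %: oxide over glass, times 100

Glass mass = 73.31 pbw (batch 90.14 − LOI 16.83).
Composition: K2O 3.651%, Na2O 14.65%, Li2O 8.935%, Al2O3 17.32%, SiO2 55.45%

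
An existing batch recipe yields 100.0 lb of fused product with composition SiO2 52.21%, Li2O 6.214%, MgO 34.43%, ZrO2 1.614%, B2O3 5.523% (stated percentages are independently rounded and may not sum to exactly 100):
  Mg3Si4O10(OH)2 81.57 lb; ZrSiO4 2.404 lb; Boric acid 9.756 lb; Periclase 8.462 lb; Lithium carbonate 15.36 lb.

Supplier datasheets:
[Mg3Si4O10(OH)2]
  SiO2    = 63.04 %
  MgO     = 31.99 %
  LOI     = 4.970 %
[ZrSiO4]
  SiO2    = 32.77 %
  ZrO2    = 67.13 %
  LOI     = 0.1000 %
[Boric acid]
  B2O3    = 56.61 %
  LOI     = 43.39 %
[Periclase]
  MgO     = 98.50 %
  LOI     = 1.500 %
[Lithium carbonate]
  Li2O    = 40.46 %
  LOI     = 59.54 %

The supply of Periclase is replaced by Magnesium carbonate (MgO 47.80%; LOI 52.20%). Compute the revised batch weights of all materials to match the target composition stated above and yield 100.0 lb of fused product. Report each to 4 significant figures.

All arithmetic holds exact precision all the way through. In-progress results are printed (rounded to 4 significant digits) between the steps; exactly one rounding lands on every reported figure. Derived quantities are re-derived from the batch weights for 100.0 lb of glass in full precision (totals, net glass mass, ignition loss, the yield, five oxide percentages) precisely as stated by either problem or answer.
Oxide mass targets, per 100.0 lb fused product:
  SiO2: 52.21% × 100.0 = 52.21 lb
  Li2O: 6.214% × 100.0 = 6.214 lb
  MgO: 34.43% × 100.0 = 34.43 lb
  ZrO2: 1.614% × 100.0 = 1.614 lb
  B2O3: 5.523% × 100.0 = 5.523 lb
Per-oxide balance check with the batch weights as given, against the basis in use (delivered sums recover each target within answer rounding):
  SiO2: 81.57·0.6304 + 2.404·0.3277 = 52.21 lb (target 52.21 lb)
  Li2O: 15.36·0.4046 = 6.215 lb (target 6.214 lb)
  MgO: 81.57·0.3199 + 17.44·0.4780 = 34.43 lb (target 34.43 lb)
  ZrO2: 2.404·0.6713 = 1.614 lb (target 1.614 lb)
  B2O3: 9.756·0.5661 = 5.523 lb (target 5.523 lb)
Consistency of the glass mass: whole batch net of LOI = 99.99 lb (targets for the oxides total 99.99 lb; stated basis 100.0 lb — any gap is answer rounding).
Batch total: Σ batch = 126.5 lb; loss to ignition Σ batch·LOI = 26.54 lb; the yield ratio, glass ÷ batch: 79.03%.

Revised batch per 100.0 lb fused product:
  Mg3Si4O10(OH)2: 81.57 lb
  ZrSiO4: 2.404 lb
  Boric acid: 9.756 lb
  Magnesium carbonate: 17.44 lb
  Lithium carbonate: 15.36 lb
Total batch = 126.5 lb; LOI loss = 26.54 lb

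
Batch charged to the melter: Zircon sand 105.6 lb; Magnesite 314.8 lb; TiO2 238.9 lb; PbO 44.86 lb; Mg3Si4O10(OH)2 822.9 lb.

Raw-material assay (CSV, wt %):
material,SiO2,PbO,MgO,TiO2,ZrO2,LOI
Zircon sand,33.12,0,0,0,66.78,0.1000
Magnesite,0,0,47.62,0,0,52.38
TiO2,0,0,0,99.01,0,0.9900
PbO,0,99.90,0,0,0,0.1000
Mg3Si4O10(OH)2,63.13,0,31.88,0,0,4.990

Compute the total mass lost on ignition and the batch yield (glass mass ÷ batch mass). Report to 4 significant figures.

Values along the way are shown, with 4-significant-figure rounding, on the page. All arithmetic carries full float precision in all steps. A single rounding finalizes each reported result. The derived quantities, which include the totals, glass mass, ignition loss, the five compositions, the yield, are carried at full float precision, as written in either problem or answer, using the weight values for 1319 lb of glass.
Ignition loss by material:
  Zircon sand: 105.6 × 0.001000 = 0.1056 lb
  Magnesite: 314.8 × 0.5238 = 164.9 lb
  TiO2: 238.9 × 0.009900 = 2.365 lb
  PbO: 44.86 × 0.001000 = 0.04486 lb
  Mg3Si4O10(OH)2: 822.9 × 0.04990 = 41.06 lb
Total LOI = 208.5 lb
Glass = batch − LOI = 1527 − 208.5 = 1319 lb

LOI loss = 208.5 lb; glass = 1319 lb; yield = 86.35%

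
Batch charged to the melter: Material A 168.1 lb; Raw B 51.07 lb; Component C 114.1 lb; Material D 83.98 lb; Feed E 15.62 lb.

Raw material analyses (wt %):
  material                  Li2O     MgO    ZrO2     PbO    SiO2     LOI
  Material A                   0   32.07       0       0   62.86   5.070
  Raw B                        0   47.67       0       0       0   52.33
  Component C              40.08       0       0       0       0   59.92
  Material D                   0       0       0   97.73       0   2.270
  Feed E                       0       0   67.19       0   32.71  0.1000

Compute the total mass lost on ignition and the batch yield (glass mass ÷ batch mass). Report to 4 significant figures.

LOI loss = 105.5 lb; glass = 327.3 lb; yield = 75.62%

All arithmetic carries full precision in every operation; the intermediate values appear rounded to four significant digits between the steps — every reported result takes just one rounding; all derived quantities are rebuilt at exact precision (the five compositions, the totals, LOI, yield, glass mass) from the weighed amounts on 327.3 lb of glass, precisely as stated by the question or the answer.
Material-by-material LOI:
  Material A: 168.1 × 0.05070 = 8.523 lb
  Raw B: 51.07 × 0.5233 = 26.72 lb
  Component C: 114.1 × 0.5992 = 68.37 lb
  Material D: 83.98 × 0.02270 = 1.906 lb
  Feed E: 15.62 × 0.001000 = 0.01562 lb
Total LOI = 105.5 lb
Glass = batch − LOI = 432.9 − 105.5 = 327.3 lb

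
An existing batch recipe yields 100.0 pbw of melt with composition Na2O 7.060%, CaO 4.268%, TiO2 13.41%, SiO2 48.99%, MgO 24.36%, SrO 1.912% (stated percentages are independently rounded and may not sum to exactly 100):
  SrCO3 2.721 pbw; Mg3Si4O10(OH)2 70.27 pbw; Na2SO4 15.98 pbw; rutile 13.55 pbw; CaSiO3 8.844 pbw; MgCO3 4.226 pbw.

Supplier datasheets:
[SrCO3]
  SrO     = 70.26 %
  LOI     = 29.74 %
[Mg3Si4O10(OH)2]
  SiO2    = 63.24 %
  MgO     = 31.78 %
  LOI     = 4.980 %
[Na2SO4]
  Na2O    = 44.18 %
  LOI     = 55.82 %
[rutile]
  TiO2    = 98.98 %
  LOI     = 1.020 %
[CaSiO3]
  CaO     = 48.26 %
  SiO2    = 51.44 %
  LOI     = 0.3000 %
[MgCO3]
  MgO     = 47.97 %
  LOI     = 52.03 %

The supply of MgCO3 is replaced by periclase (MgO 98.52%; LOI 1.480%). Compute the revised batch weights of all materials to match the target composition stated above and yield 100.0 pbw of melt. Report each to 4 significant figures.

Revised batch per 100.0 pbw melt:
  SrCO3: 2.721 pbw
  Mg3Si4O10(OH)2: 70.27 pbw
  Na2SO4: 15.98 pbw
  rutile: 13.55 pbw
  CaSiO3: 8.844 pbw
  periclase: 2.058 pbw
Total batch = 113.4 pbw; LOI loss = 13.42 pbw

All arithmetic holds full precision all the way through — values along the way appear with 4-significant-digit rounding alongside each step. Every reported value sees exactly one rounding. The derived quantities, which include LOI, yield, glass mass, six oxide percentages, totals, are carried at full precision, as they appear in the problem or answer text, starting from the weights at 100.0 pbw of glass.
The oxide mass targets at 100.0 pbw melt:
  Na2O: 7.060% × 100.0 = 7.060 pbw
  CaO: 4.268% × 100.0 = 4.268 pbw
  TiO2: 13.41% × 100.0 = 13.41 pbw
  SiO2: 48.99% × 100.0 = 48.99 pbw
  MgO: 24.36% × 100.0 = 24.36 pbw
  SrO: 1.912% × 100.0 = 1.912 pbw
Balance tally, oxide-wise, working from each reported weight, under the basis named above (sums match the target masses within answer rounding):
  Na2O: 15.98·0.4418 = 7.060 pbw (target 7.060 pbw)
  CaO: 8.844·0.4826 = 4.268 pbw (target 4.268 pbw)
  TiO2: 13.55·0.9898 = 13.41 pbw (target 13.41 pbw)
  SiO2: 70.27·0.6324 + 8.844·0.5144 = 48.99 pbw (target 48.99 pbw)
  MgO: 70.27·0.3178 + 2.058·0.9852 = 24.36 pbw (target 24.36 pbw)
  SrO: 2.721·0.7026 = 1.912 pbw (target 1.912 pbw)
Mass balance on the glass: batch Σ − ignition loss = 100.0 pbw (per-oxide target masses sum to 100.0 pbw; the stated basis being 100.0 pbw — any gap is answer rounding).
Summing the batch: Σ batch = 113.4 pbw; LOI loss = Σ batch·LOI = 13.42 pbw; yield, glass over the total, = 88.16%.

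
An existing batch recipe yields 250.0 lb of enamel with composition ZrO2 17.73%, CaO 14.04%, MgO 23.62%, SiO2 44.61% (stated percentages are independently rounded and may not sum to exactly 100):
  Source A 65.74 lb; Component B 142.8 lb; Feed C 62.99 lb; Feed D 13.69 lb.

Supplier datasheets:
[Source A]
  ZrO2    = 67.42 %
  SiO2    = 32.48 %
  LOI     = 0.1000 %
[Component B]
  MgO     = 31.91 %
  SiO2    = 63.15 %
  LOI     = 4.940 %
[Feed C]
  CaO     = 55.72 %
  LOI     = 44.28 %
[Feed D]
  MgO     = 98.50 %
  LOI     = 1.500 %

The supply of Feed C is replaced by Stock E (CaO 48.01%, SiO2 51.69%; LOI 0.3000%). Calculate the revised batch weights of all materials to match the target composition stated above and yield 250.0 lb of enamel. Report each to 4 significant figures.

Revised batch per 250.0 lb enamel:
  Source A: 65.74 lb
  Component B: 82.95 lb
  Stock E: 73.11 lb
  Feed D: 33.08 lb
Total batch = 254.9 lb; LOI loss = 4.879 lb

The working math runs at full float precision end to end; rounding to 4 significant digits extends to every intermediate as printed — every reported result is rounded once only; the derived quantities are recomputed from the batch weights per 250.0 lb of glass at full precision (ignition loss, glass mass, the yield, totals, four oxide percentages) as they appear in the problem or answer text.
Target masses of each oxide per 250.0 lb enamel:
  ZrO2: 17.73% × 250.0 = 44.32 lb
  CaO: 14.04% × 250.0 = 35.10 lb
  MgO: 23.62% × 250.0 = 59.05 lb
  SiO2: 44.61% × 250.0 = 111.5 lb
Oxide-by-oxide audit from the weights as reported, at the basis given (each sum matches its target mass net of answer rounding effects):
  ZrO2: 65.74·0.6742 = 44.32 lb (target 44.32 lb)
  CaO: 73.11·0.4801 = 35.10 lb (target 35.10 lb)
  MgO: 82.95·0.3191 + 33.08·0.9850 = 59.05 lb (target 59.05 lb)
  SiO2: 65.74·0.3248 + 82.95·0.6315 + 73.11·0.5169 = 111.5 lb (target 111.5 lb)
Glass mass check: Σ batch − LOI loss = 250.0 lb (oxide target masses add up to 250.0 lb; versus the stated basis of 250.0 lb — deltas are rounding alone).
Total batch = Σ batch = 254.9 lb; LOI loss = Σ batch·LOI = 4.879 lb; yield = glass ÷ total batch = 98.09%.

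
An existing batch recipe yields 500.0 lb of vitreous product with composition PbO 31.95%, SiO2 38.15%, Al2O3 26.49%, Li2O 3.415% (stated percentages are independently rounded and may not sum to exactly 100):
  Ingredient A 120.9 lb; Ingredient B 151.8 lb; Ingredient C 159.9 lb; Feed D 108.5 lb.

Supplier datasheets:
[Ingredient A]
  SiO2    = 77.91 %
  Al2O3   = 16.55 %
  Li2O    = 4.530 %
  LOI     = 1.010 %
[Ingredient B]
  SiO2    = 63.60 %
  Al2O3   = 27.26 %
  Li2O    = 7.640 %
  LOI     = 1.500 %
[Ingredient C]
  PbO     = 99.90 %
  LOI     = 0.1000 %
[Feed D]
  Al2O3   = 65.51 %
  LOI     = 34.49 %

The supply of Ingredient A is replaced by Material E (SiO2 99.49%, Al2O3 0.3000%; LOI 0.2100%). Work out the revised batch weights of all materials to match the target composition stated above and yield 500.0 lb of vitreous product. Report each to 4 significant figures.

Revised batch per 500.0 lb vitreous product:
  Material E: 48.86 lb
  Ingredient B: 223.5 lb
  Ingredient C: 159.9 lb
  Feed D: 109.0 lb
Total batch = 541.3 lb; LOI loss = 41.21 lb

Each numeric step maintains full float precision in every operation; intermediates are rounded to 4 significant digits wherever printed; every reported value takes a single rounding; the derived quantities are computed in full precision (the four compositions, net glass mass, yield, the totals, ignition loss) using the weight values per 500.0 lb of glass as set out in the problem or answer text.
Per-oxide target masses for 500.0 lb vitreous product:
  PbO: 31.95% × 500.0 = 159.8 lb
  SiO2: 38.15% × 500.0 = 190.8 lb
  Al2O3: 26.49% × 500.0 = 132.4 lb
  Li2O: 3.415% × 500.0 = 17.08 lb
Verifying the oxide balance applying the batch weights above, at the basis given (sum by sum, the targets are met once rounding is allowed for):
  PbO: 159.9·0.9990 = 159.7 lb (target 159.8 lb)
  SiO2: 48.86·0.9949 + 223.5·0.6360 = 190.8 lb (target 190.8 lb)
  Al2O3: 48.86·0.003000 + 223.5·0.2726 + 109.0·0.6551 = 132.5 lb (target 132.4 lb)
  Li2O: 223.5·0.07640 = 17.08 lb (target 17.08 lb)
Glass-mass bookkeeping: total charge less LOI = 500.1 lb (oxide target masses add up to 500.0 lb; basis as stated: 500.0 lb — any gap is answer rounding).
Batch grand total — Σ batch = 541.3 lb; Σ batch·LOI gives LOI loss = 41.21 lb; the yield ratio, glass ÷ batch: 92.39%.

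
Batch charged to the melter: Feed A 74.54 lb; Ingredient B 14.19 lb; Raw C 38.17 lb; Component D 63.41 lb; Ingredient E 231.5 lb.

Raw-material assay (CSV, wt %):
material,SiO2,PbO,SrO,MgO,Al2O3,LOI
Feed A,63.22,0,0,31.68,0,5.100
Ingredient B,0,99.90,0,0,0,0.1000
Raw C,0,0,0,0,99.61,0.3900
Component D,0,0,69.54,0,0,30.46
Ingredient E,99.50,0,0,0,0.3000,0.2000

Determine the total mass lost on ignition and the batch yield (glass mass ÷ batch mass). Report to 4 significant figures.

LOI loss = 23.74 lb; glass = 398.1 lb; yield = 94.37%

Intermediates are displayed, with 4-significant-figure rounding, in the working — all internal work maintains exact precision throughout; every reported value is rounded exactly once; all derived quantities (glass mass, the yield, the totals, LOI, five oxide percentages) are carried using the weight values on 398.1 lb of glass at full float precision exactly as printed in question or answer.
Ignition loss by material:
  Feed A: 74.54 × 0.05100 = 3.802 lb
  Ingredient B: 14.19 × 0.001000 = 0.01419 lb
  Raw C: 38.17 × 0.003900 = 0.1489 lb
  Component D: 63.41 × 0.3046 = 19.31 lb
  Ingredient E: 231.5 × 0.002000 = 0.4630 lb
Total LOI = 23.74 lb
Glass = batch − LOI = 421.8 − 23.74 = 398.1 lb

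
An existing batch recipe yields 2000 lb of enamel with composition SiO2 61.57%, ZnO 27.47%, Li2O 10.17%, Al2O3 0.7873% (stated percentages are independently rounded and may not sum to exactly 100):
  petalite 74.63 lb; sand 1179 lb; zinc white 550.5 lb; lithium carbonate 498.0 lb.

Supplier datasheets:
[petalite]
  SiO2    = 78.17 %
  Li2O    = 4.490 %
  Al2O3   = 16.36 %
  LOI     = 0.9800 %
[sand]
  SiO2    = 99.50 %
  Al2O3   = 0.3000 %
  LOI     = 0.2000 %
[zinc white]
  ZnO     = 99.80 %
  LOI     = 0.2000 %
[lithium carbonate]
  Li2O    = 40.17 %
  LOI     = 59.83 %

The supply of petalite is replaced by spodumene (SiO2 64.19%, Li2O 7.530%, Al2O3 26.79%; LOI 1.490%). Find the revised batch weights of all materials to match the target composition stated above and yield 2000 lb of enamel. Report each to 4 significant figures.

The whole derivation runs at full precision all the way through. In-progress results are shown rounded to 4 significant digits when written out; each reported number is rounded once only. All derived quantities are rebuilt from the weighed amounts at 2000 lb of glass in exact precision (the totals, the yield, LOI, glass mass, the four compositions), precisely as stated by the problem or the answer.
The oxide mass targets at 2000 lb enamel:
  SiO2: 61.57% × 2000 = 1231 lb
  ZnO: 27.47% × 2000 = 549.4 lb
  Li2O: 10.17% × 2000 = 203.4 lb
  Al2O3: 0.7873% × 2000 = 15.75 lb
Per-oxide balance check working from each reported weight, under the basis named above (every target is met by its sum up to rounding of the answer):
  SiO2: 45.24·0.6419 + 1208·0.9950 = 1231 lb (target 1231 lb)
  ZnO: 550.5·0.9980 = 549.4 lb (target 549.4 lb)
  Li2O: 45.24·0.07530 + 497.9·0.4017 = 203.4 lb (target 203.4 lb)
  Al2O3: 45.24·0.2679 + 1208·0.003000 = 15.74 lb (target 15.75 lb)
Glass mass check: total batch − LOI = 2000 lb (targets for the oxides total 2000 lb; stated basis 2000 lb — a pure rounding effect).
Summing the batch: Σ batch = 2302 lb; Σ batch·LOI gives LOI loss = 302.1 lb; yield, glass over the total, = 86.88%.

Revised batch per 2000 lb enamel:
  spodumene: 45.24 lb
  sand: 1208 lb
  zinc white: 550.5 lb
  lithium carbonate: 497.9 lb
Total batch = 2302 lb; LOI loss = 302.1 lb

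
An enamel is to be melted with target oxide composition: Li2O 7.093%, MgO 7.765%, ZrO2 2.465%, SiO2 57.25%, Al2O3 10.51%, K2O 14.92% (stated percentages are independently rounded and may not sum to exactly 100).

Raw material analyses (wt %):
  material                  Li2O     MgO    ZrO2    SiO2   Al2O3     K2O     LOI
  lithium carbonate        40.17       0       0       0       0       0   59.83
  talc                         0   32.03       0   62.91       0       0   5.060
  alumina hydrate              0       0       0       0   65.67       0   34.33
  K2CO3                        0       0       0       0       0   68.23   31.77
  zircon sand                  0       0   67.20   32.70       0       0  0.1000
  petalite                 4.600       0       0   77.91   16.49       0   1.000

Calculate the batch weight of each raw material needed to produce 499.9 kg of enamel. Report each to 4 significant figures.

Batch per 499.9 kg enamel:
  lithium carbonate: 58.29 kg
  talc: 121.2 kg
  alumina hydrate: 14.27 kg
  K2CO3: 109.3 kg
  zircon sand: 18.34 kg
  petalite: 261.8 kg
Total batch = 583.2 kg; LOI loss = 83.27 kg; yield = 85.72%

The whole derivation runs at full float precision in all steps — intermediates are printed rounded to four significant digits at each printed step. Each reported figure is rounded a single time — all derived quantities are carried in full float precision (six oxide percentages, totals, ignition loss, the yield, glass mass) starting from the weights at 499.9 kg of glass, as given in the question or the answer.
Oxide mass targets, per 499.9 kg enamel:
  Li2O: 7.093% × 499.9 = 35.46 kg
  MgO: 7.765% × 499.9 = 38.82 kg
  ZrO2: 2.465% × 499.9 = 12.32 kg
  SiO2: 57.25% × 499.9 = 286.2 kg
  Al2O3: 10.51% × 499.9 = 52.54 kg
  K2O: 14.92% × 499.9 = 74.59 kg
Per-oxide balance check with the batch weights as given, versus the basis set out (each sum matches its target mass modulo rounding of the values):
  Li2O: 58.29·0.4017 + 261.8·0.04600 = 35.46 kg (target 35.46 kg)
  MgO: 121.2·0.3203 = 38.82 kg (target 38.82 kg)
  ZrO2: 18.34·0.6720 = 12.32 kg (target 12.32 kg)
  SiO2: 121.2·0.6291 + 18.34·0.3270 + 261.8·0.7791 = 286.2 kg (target 286.2 kg)
  Al2O3: 14.27·0.6567 + 261.8·0.1649 = 52.54 kg (target 52.54 kg)
  K2O: 109.3·0.6823 = 74.58 kg (target 74.59 kg)
Mass balance on the glass: whole batch net of LOI = 499.9 kg (summing oxide targets gives 499.9 kg; stated basis 499.9 kg — differing by rounding only).
Summing the batch: Σ batch = 583.2 kg; loss to ignition Σ batch·LOI = 83.27 kg; yield, glass over the total, = 85.72%.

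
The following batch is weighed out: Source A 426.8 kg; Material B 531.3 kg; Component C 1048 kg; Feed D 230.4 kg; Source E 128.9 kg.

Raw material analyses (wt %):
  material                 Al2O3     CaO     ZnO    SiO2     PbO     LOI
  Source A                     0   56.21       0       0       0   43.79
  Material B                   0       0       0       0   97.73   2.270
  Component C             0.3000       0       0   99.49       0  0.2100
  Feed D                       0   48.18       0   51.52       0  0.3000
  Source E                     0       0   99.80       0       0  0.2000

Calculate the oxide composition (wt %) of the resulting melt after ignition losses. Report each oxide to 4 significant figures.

Glass mass = 2163 kg (batch 2365 − LOI 202.1).
Composition: Al2O3 0.1453%, CaO 16.22%, ZnO 5.947%, SiO2 53.68%, PbO 24.00%

In-progress results appear rounded to four significant digits across the worked steps — every computation carries exact precision at each step; each reported result receives exactly one rounding — all derived quantities are rebuilt from the batch weights for 2163 kg of glass at full float precision (LOI, yield, the five compositions, the totals, net glass mass) as set out in question or answer.
What the batch supplies per oxide:
  Al2O3: 1048·0.003000 = 3.144 kg
  CaO: 426.8·0.5621 + 230.4·0.4818 = 350.9 kg
  ZnO: 128.9·0.9980 = 128.6 kg
  SiO2: 1048·0.9949 + 230.4·0.5152 = 1161 kg
  PbO: 531.3·0.9773 = 519.2 kg
LOI: 426.8·0.4379 + 531.3·0.02270 + 1048·0.002100 + 230.4·0.003000 + 128.9·0.002000 = 202.1 kg
Net of LOI, the glass mass = 2365 − 202.1 = 2163 kg (= Σ oxide masses)
wt % = 100 × oxide mass / glass mass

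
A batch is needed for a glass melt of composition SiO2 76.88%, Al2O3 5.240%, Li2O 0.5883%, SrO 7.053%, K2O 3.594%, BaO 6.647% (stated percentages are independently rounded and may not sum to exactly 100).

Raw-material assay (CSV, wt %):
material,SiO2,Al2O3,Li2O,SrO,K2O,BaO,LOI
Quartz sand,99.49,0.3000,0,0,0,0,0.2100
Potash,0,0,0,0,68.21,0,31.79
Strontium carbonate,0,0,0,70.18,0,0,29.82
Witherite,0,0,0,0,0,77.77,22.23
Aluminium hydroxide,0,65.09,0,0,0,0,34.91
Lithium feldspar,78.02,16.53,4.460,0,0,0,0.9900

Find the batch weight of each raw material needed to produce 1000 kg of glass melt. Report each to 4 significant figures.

Every computation holds full precision from first step to last. Intermediates are displayed (rounded to four significant digits) when written out. Every reported result is rounded only once. The derived quantities are carried in full float precision (the six compositions, yield, ignition loss, totals, net glass mass) from the batch weights for 1000 kg of glass as quoted within the question or the answer.
Oxide mass targets, per 1000 kg glass melt:
  SiO2: 76.88% × 1000 = 768.8 kg
  Al2O3: 5.240% × 1000 = 52.40 kg
  Li2O: 0.5883% × 1000 = 5.883 kg
  SrO: 7.053% × 1000 = 70.53 kg
  K2O: 3.594% × 1000 = 35.94 kg
  BaO: 6.647% × 1000 = 66.47 kg
Verifying the oxide balance given the weights on record, on the stated basis (oxide sums agree with the targets inside rounding margins):
  SiO2: 669.3·0.9949 + 131.9·0.7802 = 768.8 kg (target 768.8 kg)
  Al2O3: 669.3·0.003000 + 43.92·0.6509 + 131.9·0.1653 = 52.40 kg (target 52.40 kg)
  Li2O: 131.9·0.04460 = 5.883 kg (target 5.883 kg)
  SrO: 100.5·0.7018 = 70.53 kg (target 70.53 kg)
  K2O: 52.69·0.6821 = 35.94 kg (target 35.94 kg)
  BaO: 85.47·0.7777 = 66.47 kg (target 66.47 kg)
Glass-mass sanity pass: batch total minus LOI = 1000 kg (the targets, summed, come to 1000 kg; basis as stated: 1000 kg — differing by rounding only).
Total batch = Σ batch = 1084 kg; LOI removed, Σ of batch·LOI: 83.76 kg; the yield ratio, glass ÷ batch: 92.27%.

Batch per 1000 kg glass melt:
  Quartz sand: 669.3 kg
  Potash: 52.69 kg
  Strontium carbonate: 100.5 kg
  Witherite: 85.47 kg
  Aluminium hydroxide: 43.92 kg
  Lithium feldspar: 131.9 kg
Total batch = 1084 kg; LOI loss = 83.76 kg; yield = 92.27%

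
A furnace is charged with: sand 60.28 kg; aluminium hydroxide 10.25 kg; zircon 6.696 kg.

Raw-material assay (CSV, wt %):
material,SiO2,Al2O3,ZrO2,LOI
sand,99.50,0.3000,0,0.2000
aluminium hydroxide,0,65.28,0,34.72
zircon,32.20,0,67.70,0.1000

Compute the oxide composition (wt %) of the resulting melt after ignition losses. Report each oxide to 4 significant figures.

Values along the way are printed (rounded to four significant digits) at each printed step — each numeric step carries full precision end to end — every reported number takes a single rounding; the derived quantities (totals, yield, ignition loss, glass mass, three oxide percentages) are rebuilt at exact precision from the weighed amounts per 73.54 kg of glass, as quoted within question or answer.
Oxide masses out of the charge:
  SiO2: 60.28·0.9950 + 6.696·0.3220 = 62.13 kg
  Al2O3: 60.28·0.003000 + 10.25·0.6528 = 6.872 kg
  ZrO2: 6.696·0.6770 = 4.533 kg
LOI: 60.28·0.002000 + 10.25·0.3472 + 6.696·0.001000 = 3.686 kg
batch − LOI leaves glass = 77.23 − 3.686 = 73.54 kg (matching Σ of the oxides)
wt %: oxide over glass, times 100

Glass mass = 73.54 kg (batch 77.23 − LOI 3.686).
Composition: SiO2 84.49%, Al2O3 9.345%, ZrO2 6.164%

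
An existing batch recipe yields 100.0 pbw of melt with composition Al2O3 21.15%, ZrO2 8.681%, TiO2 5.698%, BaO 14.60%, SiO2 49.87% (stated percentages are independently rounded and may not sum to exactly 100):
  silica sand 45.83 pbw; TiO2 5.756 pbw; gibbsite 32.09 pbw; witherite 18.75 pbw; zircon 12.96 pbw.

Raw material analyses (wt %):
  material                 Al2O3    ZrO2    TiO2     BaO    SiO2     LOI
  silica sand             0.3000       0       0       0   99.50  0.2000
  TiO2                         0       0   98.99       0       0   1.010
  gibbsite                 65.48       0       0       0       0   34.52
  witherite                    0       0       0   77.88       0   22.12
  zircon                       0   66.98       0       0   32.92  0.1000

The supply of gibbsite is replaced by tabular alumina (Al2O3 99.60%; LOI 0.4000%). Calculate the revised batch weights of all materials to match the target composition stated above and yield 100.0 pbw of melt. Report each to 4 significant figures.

Every computation holds exact precision through every step — rounding to four significant digits applies to each in-between result as displayed. A single rounding finalizes each reported value. Derived quantities (the five compositions, glass mass, ignition loss, the yield, the totals) are re-derived from the weighed amounts for 100.0 pbw of glass in full precision, precisely as stated by the problem or the answer.
Oxide mass targets, per 100.0 pbw melt:
  Al2O3: 21.15% × 100.0 = 21.15 pbw
  ZrO2: 8.681% × 100.0 = 8.681 pbw
  TiO2: 5.698% × 100.0 = 5.698 pbw
  BaO: 14.60% × 100.0 = 14.60 pbw
  SiO2: 49.87% × 100.0 = 49.87 pbw
A balance pass over the oxides, with the batch weights as given, versus the basis set out (every target is met by its sum modulo rounding of the values):
  Al2O3: 45.83·0.003000 + 21.10·0.9960 = 21.15 pbw (target 21.15 pbw)
  ZrO2: 12.96·0.6698 = 8.681 pbw (target 8.681 pbw)
  TiO2: 5.756·0.9899 = 5.698 pbw (target 5.698 pbw)
  BaO: 18.75·0.7788 = 14.60 pbw (target 14.60 pbw)
  SiO2: 45.83·0.9950 + 12.96·0.3292 = 49.87 pbw (target 49.87 pbw)
Consistency of the glass mass: total batch − LOI = 100.0 pbw (the Σ of target masses is 100.0 pbw; stated basis 100.0 pbw — gaps are rounding artifacts).
Whole-batch sum: Σ batch = 104.4 pbw; LOI loss = Σ batch·LOI = 4.395 pbw; yield, glass over the total, = 95.79%.

Revised batch per 100.0 pbw melt:
  silica sand: 45.83 pbw
  TiO2: 5.756 pbw
  tabular alumina: 21.10 pbw
  witherite: 18.75 pbw
  zircon: 12.96 pbw
Total batch = 104.4 pbw; LOI loss = 4.395 pbw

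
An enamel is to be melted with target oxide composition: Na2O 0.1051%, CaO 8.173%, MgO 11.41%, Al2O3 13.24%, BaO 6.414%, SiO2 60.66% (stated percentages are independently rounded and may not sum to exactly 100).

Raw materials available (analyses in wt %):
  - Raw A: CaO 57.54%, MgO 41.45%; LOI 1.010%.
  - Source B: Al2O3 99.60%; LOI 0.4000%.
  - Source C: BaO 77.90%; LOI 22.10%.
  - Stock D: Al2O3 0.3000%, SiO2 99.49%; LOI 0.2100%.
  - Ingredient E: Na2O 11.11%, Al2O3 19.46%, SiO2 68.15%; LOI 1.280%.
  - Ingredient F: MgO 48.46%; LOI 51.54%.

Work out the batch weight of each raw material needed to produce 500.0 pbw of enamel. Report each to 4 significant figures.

Batch per 500.0 pbw enamel:
  Raw A: 71.02 pbw
  Source B: 64.63 pbw
  Source C: 41.17 pbw
  Stock D: 301.6 pbw
  Ingredient E: 4.730 pbw
  Ingredient F: 56.98 pbw
Total batch = 540.1 pbw; LOI loss = 40.14 pbw; yield = 92.57%

Every computation maintains full float precision from start to finish. Mid-chain values appear rounded off to 4 significant figures at each printed step. Every reported result takes a single rounding; the derived quantities are carried at exact precision (six oxide percentages, the yield, LOI, the totals, glass mass) starting from the weights per 500.0 pbw of glass as set out in problem or answer.
Oxide-by-oxide targets in 500.0 pbw enamel:
  Na2O: 0.1051% × 500.0 = 0.5255 pbw
  CaO: 8.173% × 500.0 = 40.86 pbw
  MgO: 11.41% × 500.0 = 57.05 pbw
  Al2O3: 13.24% × 500.0 = 66.20 pbw
  BaO: 6.414% × 500.0 = 32.07 pbw
  SiO2: 60.66% × 500.0 = 303.3 pbw
Mass-balance tally per oxide working from each reported weight, per the basis as stated (every target is met by its sum modulo rounding of the values):
  Na2O: 4.730·0.1111 = 0.5255 pbw (target 0.5255 pbw)
  CaO: 71.02·0.5754 = 40.86 pbw (target 40.86 pbw)
  MgO: 71.02·0.4145 + 56.98·0.4846 = 57.05 pbw (target 57.05 pbw)
  Al2O3: 64.63·0.9960 + 301.6·0.003000 + 4.730·0.1946 = 66.20 pbw (target 66.20 pbw)
  BaO: 41.17·0.7790 = 32.07 pbw (target 32.07 pbw)
  SiO2: 301.6·0.9949 + 4.730·0.6815 = 303.3 pbw (target 303.3 pbw)
Glass-mass closure: Σ batch − LOI loss = 500.0 pbw (the Σ of target masses is 500.0 pbw; the stated basis being 500.0 pbw — a pure rounding effect).
Total batch = Σ batch = 540.1 pbw; LOI loss = Σ batch·LOI = 40.14 pbw; yield: glass divided by total = 92.57%.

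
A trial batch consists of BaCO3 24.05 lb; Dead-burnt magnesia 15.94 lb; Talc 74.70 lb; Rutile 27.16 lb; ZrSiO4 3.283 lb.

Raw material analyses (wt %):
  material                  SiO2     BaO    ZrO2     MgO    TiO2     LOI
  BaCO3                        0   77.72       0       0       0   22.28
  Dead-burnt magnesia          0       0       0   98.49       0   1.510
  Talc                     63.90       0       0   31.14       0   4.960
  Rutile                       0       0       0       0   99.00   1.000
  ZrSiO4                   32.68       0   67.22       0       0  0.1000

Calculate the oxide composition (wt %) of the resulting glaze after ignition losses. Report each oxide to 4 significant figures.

Glass mass = 135.6 lb (batch 145.1 − LOI 9.579).
Composition: SiO2 36.00%, BaO 13.79%, ZrO2 1.628%, MgO 28.74%, TiO2 19.84%

Every computation keeps full precision from first step to last; values along the way are shown, rounded to four significant digits, on the page — each reported number receives exactly one rounding; all derived quantities are computed in full float precision (the yield, the totals, the five compositions, net glass mass, LOI) using the weight values for 135.6 lb of glass, as set out in question or answer.
Per-oxide mass from batch:
  SiO2: 74.70·0.6390 + 3.283·0.3268 = 48.81 lb
  BaO: 24.05·0.7772 = 18.69 lb
  ZrO2: 3.283·0.6722 = 2.207 lb
  MgO: 15.94·0.9849 + 74.70·0.3114 = 38.96 lb
  TiO2: 27.16·0.9900 = 26.89 lb
LOI: 24.05·0.2228 + 15.94·0.01510 + 74.70·0.04960 + 27.16·0.01000 + 3.283·0.001000 = 9.579 lb
batch − LOI leaves glass = 145.1 − 9.579 = 135.6 lb (the oxide masses sum to this)
each wt % is 100 × oxide ÷ glass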